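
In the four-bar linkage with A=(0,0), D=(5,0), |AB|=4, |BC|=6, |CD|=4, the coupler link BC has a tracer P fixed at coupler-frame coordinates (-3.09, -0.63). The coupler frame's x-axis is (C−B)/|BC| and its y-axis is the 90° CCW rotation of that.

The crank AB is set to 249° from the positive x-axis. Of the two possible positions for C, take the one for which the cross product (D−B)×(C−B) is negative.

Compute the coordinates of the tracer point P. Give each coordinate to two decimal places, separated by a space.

A=(0,0), D=(5.00,0)
B = A + 4.00·(cos249°, sin249°) = (-1.4335, -3.7343)
|BD| = 7.4387
circle(B,6.00) ∩ circle(D,4.00): a=5.0637, h=3.2186
  candidates: C₊=(1.3302,1.5913) cross=23.942; C₋=(4.5617,-3.9759) cross=-23.942
  mode - wants cross < 0 → take C=(4.5617,-3.9759) (cross=-23.942)
ex = (C−B)/|BC| = (0.9992,-0.0403); ey = (0.0403,0.9992)
P = B + -3.09·ex + -0.63·ey = (-4.5463,-4.2394)

-4.55 -4.24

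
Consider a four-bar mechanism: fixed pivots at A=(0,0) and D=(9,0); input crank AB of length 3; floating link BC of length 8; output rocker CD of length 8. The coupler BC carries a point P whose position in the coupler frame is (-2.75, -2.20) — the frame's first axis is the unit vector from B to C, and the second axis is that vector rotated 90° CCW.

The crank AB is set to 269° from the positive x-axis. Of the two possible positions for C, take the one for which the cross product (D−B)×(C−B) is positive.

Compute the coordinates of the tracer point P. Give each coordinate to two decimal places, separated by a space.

A=(0,0), D=(9.00,0)
B = A + 3.00·(cos269°, sin269°) = (-0.0524, -2.9995)
|BD| = 9.5364
circle(B,8.00) ∩ circle(D,8.00): a=4.7682, h=6.4237
  candidates: C₊=(2.4533,4.5979) cross=61.259; C₋=(6.4943,-7.5975) cross=-61.259
  mode + wants cross > 0 → take C=(2.4533,4.5979) (cross=61.259)
ex = (C−B)/|BC| = (0.3132,0.9497); ey = (-0.9497,0.3132)
P = B + -2.75·ex + -2.20·ey = (1.1756,-6.3002)

1.18 -6.30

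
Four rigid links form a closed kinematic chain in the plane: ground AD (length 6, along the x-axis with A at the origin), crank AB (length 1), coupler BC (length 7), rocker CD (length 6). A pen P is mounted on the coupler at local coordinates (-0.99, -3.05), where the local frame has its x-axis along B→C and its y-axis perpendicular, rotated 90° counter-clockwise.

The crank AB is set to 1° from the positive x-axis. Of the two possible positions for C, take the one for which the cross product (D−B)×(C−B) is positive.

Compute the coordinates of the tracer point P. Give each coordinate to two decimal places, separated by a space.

3.02 -2.48

A=(0,0), D=(6.00,0)
B = A + 1.00·(cos1°, sin1°) = (0.9998, 0.0175)
|BD| = 5.0002
circle(B,7.00) ∩ circle(D,6.00): a=3.8000, h=5.8787
  candidates: C₊=(4.8204,5.8829) cross=29.395; C₋=(4.7793,-5.8745) cross=-29.395
  mode + wants cross > 0 → take C=(4.8204,5.8829) (cross=29.395)
ex = (C−B)/|BC| = (0.5458,0.8379); ey = (-0.8379,0.5458)
P = B + -0.99·ex + -3.05·ey = (3.0152,-2.4768)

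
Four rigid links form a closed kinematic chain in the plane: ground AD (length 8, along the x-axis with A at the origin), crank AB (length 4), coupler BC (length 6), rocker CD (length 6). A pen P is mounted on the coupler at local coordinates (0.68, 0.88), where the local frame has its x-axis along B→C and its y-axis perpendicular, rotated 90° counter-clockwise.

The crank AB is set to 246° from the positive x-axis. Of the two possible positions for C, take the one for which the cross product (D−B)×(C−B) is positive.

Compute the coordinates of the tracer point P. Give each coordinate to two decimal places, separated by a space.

-1.90 -2.58

A=(0,0), D=(8.00,0)
B = A + 4.00·(cos246°, sin246°) = (-1.6269, -3.6542)
|BD| = 10.2971
circle(B,6.00) ∩ circle(D,6.00): a=5.1486, h=3.0809
  candidates: C₊=(2.0932,1.0533) cross=31.725; C₋=(4.2799,-4.7075) cross=-31.725
  mode + wants cross > 0 → take C=(2.0932,1.0533) (cross=31.725)
ex = (C−B)/|BC| = (0.6200,0.7846); ey = (-0.7846,0.6200)
P = B + 0.68·ex + 0.88·ey = (-1.8958,-2.5750)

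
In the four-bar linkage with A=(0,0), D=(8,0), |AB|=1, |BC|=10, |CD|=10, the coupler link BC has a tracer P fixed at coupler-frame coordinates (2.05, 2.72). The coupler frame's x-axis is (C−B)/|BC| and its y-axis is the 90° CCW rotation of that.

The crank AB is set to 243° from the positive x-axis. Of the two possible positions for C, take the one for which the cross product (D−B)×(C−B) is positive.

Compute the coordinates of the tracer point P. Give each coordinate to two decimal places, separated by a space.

A=(0,0), D=(8.00,0)
B = A + 1.00·(cos243°, sin243°) = (-0.4540, -0.8910)
|BD| = 8.5008
circle(B,10.00) ∩ circle(D,10.00): a=4.2504, h=9.0517
  candidates: C₊=(2.8243,8.5564) cross=76.947; C₋=(4.7218,-9.4474) cross=-76.947
  mode + wants cross > 0 → take C=(2.8243,8.5564) (cross=76.947)
ex = (C−B)/|BC| = (0.3278,0.9447); ey = (-0.9447,0.3278)
P = B + 2.05·ex + 2.72·ey = (-2.3516,1.9374)

-2.35 1.94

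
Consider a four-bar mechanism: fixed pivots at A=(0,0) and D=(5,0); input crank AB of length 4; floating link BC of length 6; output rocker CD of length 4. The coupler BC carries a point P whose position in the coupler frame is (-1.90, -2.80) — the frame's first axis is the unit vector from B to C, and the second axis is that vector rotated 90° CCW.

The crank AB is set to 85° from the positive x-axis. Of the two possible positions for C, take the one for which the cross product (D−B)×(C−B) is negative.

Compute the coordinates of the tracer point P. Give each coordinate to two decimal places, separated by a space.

A=(0,0), D=(5.00,0)
B = A + 4.00·(cos85°, sin85°) = (0.3486, 3.9848)
|BD| = 6.1248
circle(B,6.00) ∩ circle(D,4.00): a=4.6951, h=3.7358
  candidates: C₊=(6.3447,3.7672) cross=22.881; C₋=(1.4838,-1.9069) cross=-22.881
  mode - wants cross < 0 → take C=(1.4838,-1.9069) (cross=-22.881)
ex = (C−B)/|BC| = (0.1892,-0.9819); ey = (0.9819,0.1892)
P = B + -1.90·ex + -2.80·ey = (-2.7603,5.3207)

-2.76 5.32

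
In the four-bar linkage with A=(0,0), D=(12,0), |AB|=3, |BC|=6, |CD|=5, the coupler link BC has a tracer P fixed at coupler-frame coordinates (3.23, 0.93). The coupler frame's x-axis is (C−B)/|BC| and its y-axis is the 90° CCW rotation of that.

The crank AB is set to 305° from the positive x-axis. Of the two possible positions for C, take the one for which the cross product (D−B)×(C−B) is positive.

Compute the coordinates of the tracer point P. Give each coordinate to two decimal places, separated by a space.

A=(0,0), D=(12.00,0)
B = A + 3.00·(cos305°, sin305°) = (1.7207, -2.4575)
|BD| = 10.5689
circle(B,6.00) ∩ circle(D,5.00): a=5.8049, h=1.5178
  candidates: C₊=(7.0136,0.3684) cross=16.041; C₋=(7.7194,-2.5839) cross=-16.041
  mode + wants cross > 0 → take C=(7.0136,0.3684) (cross=16.041)
ex = (C−B)/|BC| = (0.8821,0.4710); ey = (-0.4710,0.8821)
P = B + 3.23·ex + 0.93·ey = (4.1320,-0.1158)

4.13 -0.12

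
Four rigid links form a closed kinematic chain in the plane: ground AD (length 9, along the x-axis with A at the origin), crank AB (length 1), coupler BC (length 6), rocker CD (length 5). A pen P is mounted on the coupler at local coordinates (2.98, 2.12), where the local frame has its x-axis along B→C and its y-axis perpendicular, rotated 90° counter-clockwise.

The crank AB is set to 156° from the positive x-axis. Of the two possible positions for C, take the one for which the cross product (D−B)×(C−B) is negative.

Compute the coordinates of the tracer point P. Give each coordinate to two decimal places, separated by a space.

2.69 1.03

A=(0,0), D=(9.00,0)
B = A + 1.00·(cos156°, sin156°) = (-0.9135, 0.4067)
|BD| = 9.9219
circle(B,6.00) ∩ circle(D,5.00): a=5.5153, h=2.3626
  candidates: C₊=(4.6939,2.5412) cross=23.441; C₋=(4.5002,-2.1799) cross=-23.441
  mode - wants cross < 0 → take C=(4.5002,-2.1799) (cross=-23.441)
ex = (C−B)/|BC| = (0.9023,-0.4311); ey = (0.4311,0.9023)
P = B + 2.98·ex + 2.12·ey = (2.6893,1.0349)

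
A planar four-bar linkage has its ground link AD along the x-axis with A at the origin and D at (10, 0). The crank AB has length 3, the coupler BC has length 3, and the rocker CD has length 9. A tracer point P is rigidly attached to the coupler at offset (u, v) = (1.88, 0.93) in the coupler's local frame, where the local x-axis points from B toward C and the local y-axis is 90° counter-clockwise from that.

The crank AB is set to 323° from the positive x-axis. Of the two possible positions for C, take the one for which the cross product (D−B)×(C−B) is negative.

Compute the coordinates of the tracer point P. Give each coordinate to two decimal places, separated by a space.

3.32 -3.69

A=(0,0), D=(10.00,0)
B = A + 3.00·(cos323°, sin323°) = (2.3959, -1.8054)
|BD| = 7.8155
circle(B,3.00) ∩ circle(D,9.00): a=-0.6985, h=2.9176
  candidates: C₊=(1.0423,0.8718) cross=22.802; C₋=(2.3903,-4.8054) cross=-22.802
  mode - wants cross < 0 → take C=(2.3903,-4.8054) (cross=-22.802)
ex = (C−B)/|BC| = (-0.0019,-1.0000); ey = (1.0000,-0.0019)
P = B + 1.88·ex + 0.93·ey = (3.3224,-3.6872)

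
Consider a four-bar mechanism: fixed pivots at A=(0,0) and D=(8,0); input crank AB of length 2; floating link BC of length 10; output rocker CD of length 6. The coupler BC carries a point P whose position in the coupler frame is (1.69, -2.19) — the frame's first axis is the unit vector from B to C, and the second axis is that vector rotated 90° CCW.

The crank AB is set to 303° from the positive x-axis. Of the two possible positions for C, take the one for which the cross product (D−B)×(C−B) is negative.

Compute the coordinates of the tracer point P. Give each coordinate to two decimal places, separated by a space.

A=(0,0), D=(8.00,0)
B = A + 2.00·(cos303°, sin303°) = (1.0893, -1.6773)
|BD| = 7.1114
circle(B,10.00) ∩ circle(D,6.00): a=8.0555, h=5.9252
  candidates: C₊=(7.5199,5.9808) cross=42.137; C₋=(10.3151,-5.5354) cross=-42.137
  mode - wants cross < 0 → take C=(10.3151,-5.5354) (cross=-42.137)
ex = (C−B)/|BC| = (0.9226,-0.3858); ey = (0.3858,0.9226)
P = B + 1.69·ex + -2.19·ey = (1.8035,-4.3498)

1.80 -4.35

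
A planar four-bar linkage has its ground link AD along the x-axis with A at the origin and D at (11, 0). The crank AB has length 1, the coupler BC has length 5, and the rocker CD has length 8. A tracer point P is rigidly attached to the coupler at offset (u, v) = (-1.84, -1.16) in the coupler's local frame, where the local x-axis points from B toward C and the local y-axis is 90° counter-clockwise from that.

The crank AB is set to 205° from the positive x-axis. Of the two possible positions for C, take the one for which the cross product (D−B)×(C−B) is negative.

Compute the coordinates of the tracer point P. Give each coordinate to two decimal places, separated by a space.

-3.08 -0.58

A=(0,0), D=(11.00,0)
B = A + 1.00·(cos205°, sin205°) = (-0.9063, -0.4226)
|BD| = 11.9138
circle(B,5.00) ∩ circle(D,8.00): a=4.3201, h=2.5172
  candidates: C₊=(3.3218,2.2463) cross=29.990; C₋=(3.5004,-2.7850) cross=-29.990
  mode - wants cross < 0 → take C=(3.5004,-2.7850) (cross=-29.990)
ex = (C−B)/|BC| = (0.8813,-0.4725); ey = (0.4725,0.8813)
P = B + -1.84·ex + -1.16·ey = (-3.0761,-0.5756)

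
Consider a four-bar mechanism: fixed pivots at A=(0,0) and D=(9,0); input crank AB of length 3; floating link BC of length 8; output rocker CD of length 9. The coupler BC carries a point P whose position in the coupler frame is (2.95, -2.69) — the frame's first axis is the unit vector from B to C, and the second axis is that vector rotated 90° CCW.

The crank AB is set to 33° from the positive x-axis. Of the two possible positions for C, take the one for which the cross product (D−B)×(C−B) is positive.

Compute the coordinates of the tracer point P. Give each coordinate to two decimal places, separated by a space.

A=(0,0), D=(9.00,0)
B = A + 3.00·(cos33°, sin33°) = (2.5160, 1.6339)
|BD| = 6.6867
circle(B,8.00) ∩ circle(D,9.00): a=2.0722, h=7.7270
  candidates: C₊=(6.4135,8.6203) cross=51.668; C₋=(2.6372,-6.3652) cross=-51.668
  mode + wants cross > 0 → take C=(6.4135,8.6203) (cross=51.668)
ex = (C−B)/|BC| = (0.4872,0.8733); ey = (-0.8733,0.4872)
P = B + 2.95·ex + -2.69·ey = (6.3024,2.8996)

6.30 2.90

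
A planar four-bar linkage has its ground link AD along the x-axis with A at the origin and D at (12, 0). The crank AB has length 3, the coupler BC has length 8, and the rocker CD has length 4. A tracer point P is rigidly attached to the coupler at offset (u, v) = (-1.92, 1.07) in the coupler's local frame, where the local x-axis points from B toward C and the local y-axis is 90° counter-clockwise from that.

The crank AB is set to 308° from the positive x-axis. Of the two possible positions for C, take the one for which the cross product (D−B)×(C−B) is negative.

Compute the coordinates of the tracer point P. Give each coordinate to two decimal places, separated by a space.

0.07 -1.07

A=(0,0), D=(12.00,0)
B = A + 3.00·(cos308°, sin308°) = (1.8470, -2.3640)
|BD| = 10.4246
circle(B,8.00) ∩ circle(D,4.00): a=7.5145, h=2.7444
  candidates: C₊=(8.5434,2.0129) cross=28.609; C₋=(9.7881,-3.3328) cross=-28.609
  mode - wants cross < 0 → take C=(9.7881,-3.3328) (cross=-28.609)
ex = (C−B)/|BC| = (0.9926,-0.1211); ey = (0.1211,0.9926)
P = B + -1.92·ex + 1.07·ey = (0.0707,-1.0694)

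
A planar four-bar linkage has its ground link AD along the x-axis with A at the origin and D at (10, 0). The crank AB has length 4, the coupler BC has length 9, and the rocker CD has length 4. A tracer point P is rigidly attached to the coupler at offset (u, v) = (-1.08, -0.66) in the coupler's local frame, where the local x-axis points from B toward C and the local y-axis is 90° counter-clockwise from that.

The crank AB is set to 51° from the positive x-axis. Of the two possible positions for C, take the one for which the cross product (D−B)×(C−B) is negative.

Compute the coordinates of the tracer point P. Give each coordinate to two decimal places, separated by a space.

1.31 3.49

A=(0,0), D=(10.00,0)
B = A + 4.00·(cos51°, sin51°) = (2.5173, 3.1086)
|BD| = 8.1027
circle(B,9.00) ∩ circle(D,4.00): a=8.0624, h=3.9998
  candidates: C₊=(11.4972,3.7092) cross=32.409; C₋=(8.4282,-3.6782) cross=-32.409
  mode - wants cross < 0 → take C=(8.4282,-3.6782) (cross=-32.409)
ex = (C−B)/|BC| = (0.6568,-0.7541); ey = (0.7541,0.6568)
P = B + -1.08·ex + -0.66·ey = (1.3103,3.4895)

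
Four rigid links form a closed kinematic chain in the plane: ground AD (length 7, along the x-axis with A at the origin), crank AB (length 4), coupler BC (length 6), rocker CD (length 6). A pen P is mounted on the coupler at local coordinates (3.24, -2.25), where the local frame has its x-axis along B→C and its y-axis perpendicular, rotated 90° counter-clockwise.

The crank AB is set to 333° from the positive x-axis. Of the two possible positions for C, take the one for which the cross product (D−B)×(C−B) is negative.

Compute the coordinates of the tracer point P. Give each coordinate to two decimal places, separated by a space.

4.38 -5.67

A=(0,0), D=(7.00,0)
B = A + 4.00·(cos333°, sin333°) = (3.5640, -1.8160)
|BD| = 3.8863
circle(B,6.00) ∩ circle(D,6.00): a=1.9432, h=5.6766
  candidates: C₊=(2.6295,4.1108) cross=22.061; C₋=(7.9345,-5.9268) cross=-22.061
  mode - wants cross < 0 → take C=(7.9345,-5.9268) (cross=-22.061)
ex = (C−B)/|BC| = (0.7284,-0.6851); ey = (0.6851,0.7284)
P = B + 3.24·ex + -2.25·ey = (4.3825,-5.6747)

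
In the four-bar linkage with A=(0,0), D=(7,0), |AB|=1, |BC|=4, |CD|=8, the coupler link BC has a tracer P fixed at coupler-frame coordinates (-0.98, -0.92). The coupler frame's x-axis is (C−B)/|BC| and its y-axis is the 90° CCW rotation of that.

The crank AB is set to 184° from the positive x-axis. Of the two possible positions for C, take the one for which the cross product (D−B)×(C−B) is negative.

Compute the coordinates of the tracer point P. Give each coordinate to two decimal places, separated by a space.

-2.14 0.64

A=(0,0), D=(7.00,0)
B = A + 1.00·(cos184°, sin184°) = (-0.9976, -0.0698)
|BD| = 7.9979
circle(B,4.00) ∩ circle(D,8.00): a=0.9981, h=3.8735
  candidates: C₊=(-0.0333,3.8123) cross=30.979; C₋=(0.0343,-3.9344) cross=-30.979
  mode - wants cross < 0 → take C=(0.0343,-3.9344) (cross=-30.979)
ex = (C−B)/|BC| = (0.2580,-0.9662); ey = (0.9662,0.2580)
P = B + -0.98·ex + -0.92·ey = (-2.1392,0.6397)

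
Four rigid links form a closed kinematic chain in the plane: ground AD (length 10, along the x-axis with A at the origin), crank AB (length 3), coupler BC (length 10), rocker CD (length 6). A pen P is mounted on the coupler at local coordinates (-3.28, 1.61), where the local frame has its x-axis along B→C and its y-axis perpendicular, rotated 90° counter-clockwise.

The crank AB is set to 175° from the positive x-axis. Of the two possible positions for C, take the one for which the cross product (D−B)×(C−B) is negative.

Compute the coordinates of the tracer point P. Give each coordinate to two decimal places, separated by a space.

A=(0,0), D=(10.00,0)
B = A + 3.00·(cos175°, sin175°) = (-2.9886, 0.2615)
|BD| = 12.9912
circle(B,10.00) ∩ circle(D,6.00): a=8.9588, h=4.4429
  candidates: C₊=(6.0578,4.5232) cross=57.719; C₋=(5.8790,-4.3609) cross=-57.719
  mode - wants cross < 0 → take C=(5.8790,-4.3609) (cross=-57.719)
ex = (C−B)/|BC| = (0.8868,-0.4622); ey = (0.4622,0.8868)
P = B + -3.28·ex + 1.61·ey = (-5.1530,3.2053)

-5.15 3.21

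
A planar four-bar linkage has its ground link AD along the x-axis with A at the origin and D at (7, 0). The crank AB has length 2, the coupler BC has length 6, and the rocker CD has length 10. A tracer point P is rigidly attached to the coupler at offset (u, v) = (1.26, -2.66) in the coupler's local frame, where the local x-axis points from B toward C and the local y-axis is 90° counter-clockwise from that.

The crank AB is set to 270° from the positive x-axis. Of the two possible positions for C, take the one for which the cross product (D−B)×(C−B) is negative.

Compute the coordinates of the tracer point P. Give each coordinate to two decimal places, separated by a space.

A=(0,0), D=(7.00,0)
B = A + 2.00·(cos270°, sin270°) = (-0.0000, -2.0000)
|BD| = 7.2801
circle(B,6.00) ∩ circle(D,10.00): a=-0.7555, h=5.9522
  candidates: C₊=(-2.3616,3.5157) cross=43.333; C₋=(0.9088,-7.9308) cross=-43.333
  mode - wants cross < 0 → take C=(0.9088,-7.9308) (cross=-43.333)
ex = (C−B)/|BC| = (0.1515,-0.9885); ey = (0.9885,0.1515)
P = B + 1.26·ex + -2.66·ey = (-2.4385,-3.6484)

-2.44 -3.65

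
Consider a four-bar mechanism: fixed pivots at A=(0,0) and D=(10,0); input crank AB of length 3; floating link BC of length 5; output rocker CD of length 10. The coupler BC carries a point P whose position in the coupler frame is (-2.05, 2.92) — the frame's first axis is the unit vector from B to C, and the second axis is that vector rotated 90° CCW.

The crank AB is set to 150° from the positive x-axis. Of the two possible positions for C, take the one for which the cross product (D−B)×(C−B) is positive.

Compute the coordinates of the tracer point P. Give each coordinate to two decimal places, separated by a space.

-6.05 2.39

A=(0,0), D=(10.00,0)
B = A + 3.00·(cos150°, sin150°) = (-2.5981, 1.5000)
|BD| = 12.6871
circle(B,5.00) ∩ circle(D,10.00): a=3.3878, h=3.6774
  candidates: C₊=(1.2007,4.7510) cross=46.655; C₋=(0.3311,-2.5521) cross=-46.655
  mode + wants cross > 0 → take C=(1.2007,4.7510) (cross=46.655)
ex = (C−B)/|BC| = (0.7598,0.6502); ey = (-0.6502,0.7598)
P = B + -2.05·ex + 2.92·ey = (-6.0542,2.3856)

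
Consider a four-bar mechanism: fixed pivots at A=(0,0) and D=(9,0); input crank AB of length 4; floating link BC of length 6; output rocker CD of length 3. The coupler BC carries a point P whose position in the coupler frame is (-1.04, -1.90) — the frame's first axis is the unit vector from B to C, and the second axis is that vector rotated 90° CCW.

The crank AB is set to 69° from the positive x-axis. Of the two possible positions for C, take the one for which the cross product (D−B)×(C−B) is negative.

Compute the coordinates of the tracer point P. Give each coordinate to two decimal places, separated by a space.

-0.59 2.96

A=(0,0), D=(9.00,0)
B = A + 4.00·(cos69°, sin69°) = (1.4335, 3.7343)
|BD| = 8.4379
circle(B,6.00) ∩ circle(D,3.00): a=5.8189, h=1.4632
  candidates: C₊=(7.2990,2.4712) cross=12.346; C₋=(6.0039,-0.1530) cross=-12.346
  mode - wants cross < 0 → take C=(6.0039,-0.1530) (cross=-12.346)
ex = (C−B)/|BC| = (0.7617,-0.6479); ey = (0.6479,0.7617)
P = B + -1.04·ex + -1.90·ey = (-0.5897,2.9608)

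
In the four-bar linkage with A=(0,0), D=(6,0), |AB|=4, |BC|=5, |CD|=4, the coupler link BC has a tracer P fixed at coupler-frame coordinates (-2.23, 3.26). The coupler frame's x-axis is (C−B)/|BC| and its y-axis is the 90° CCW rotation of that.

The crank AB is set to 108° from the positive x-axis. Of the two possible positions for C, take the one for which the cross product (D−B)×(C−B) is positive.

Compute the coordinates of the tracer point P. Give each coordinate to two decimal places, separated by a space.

A=(0,0), D=(6.00,0)
B = A + 4.00·(cos108°, sin108°) = (-1.2361, 3.8042)
|BD| = 8.1751
circle(B,5.00) ∩ circle(D,4.00): a=4.6380, h=1.8678
  candidates: C₊=(3.7384,3.2992) cross=15.270; C₋=(2.0000,-0.0073) cross=-15.270
  mode + wants cross > 0 → take C=(3.7384,3.2992) (cross=15.270)
ex = (C−B)/|BC| = (0.9949,-0.1010); ey = (0.1010,0.9949)
P = B + -2.23·ex + 3.26·ey = (-3.1254,7.2728)

-3.13 7.27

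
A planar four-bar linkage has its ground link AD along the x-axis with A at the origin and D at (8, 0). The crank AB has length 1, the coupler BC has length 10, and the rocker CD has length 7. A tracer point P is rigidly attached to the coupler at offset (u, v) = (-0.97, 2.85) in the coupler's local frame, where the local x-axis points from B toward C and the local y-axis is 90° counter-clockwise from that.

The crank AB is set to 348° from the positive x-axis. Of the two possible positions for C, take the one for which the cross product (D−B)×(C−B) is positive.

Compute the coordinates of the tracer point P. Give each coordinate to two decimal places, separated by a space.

A=(0,0), D=(8.00,0)
B = A + 1.00·(cos348°, sin348°) = (0.9781, -0.2079)
|BD| = 7.0249
circle(B,10.00) ∩ circle(D,7.00): a=7.1424, h=6.9990
  candidates: C₊=(7.9103,6.9994) cross=49.168; C₋=(8.3246,-6.9925) cross=-49.168
  mode + wants cross > 0 → take C=(7.9103,6.9994) (cross=49.168)
ex = (C−B)/|BC| = (0.6932,0.7207); ey = (-0.7207,0.6932)
P = B + -0.97·ex + 2.85·ey = (-1.7484,1.0686)

-1.75 1.07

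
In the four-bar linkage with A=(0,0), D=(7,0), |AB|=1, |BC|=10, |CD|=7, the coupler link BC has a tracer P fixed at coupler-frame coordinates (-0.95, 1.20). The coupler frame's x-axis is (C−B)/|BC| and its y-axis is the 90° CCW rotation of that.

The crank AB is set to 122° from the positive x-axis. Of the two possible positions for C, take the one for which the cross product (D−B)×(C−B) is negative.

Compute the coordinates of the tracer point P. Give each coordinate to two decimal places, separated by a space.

-0.20 2.34

A=(0,0), D=(7.00,0)
B = A + 1.00·(cos122°, sin122°) = (-0.5299, 0.8480)
|BD| = 7.5775
circle(B,10.00) ∩ circle(D,7.00): a=7.1540, h=6.9872
  candidates: C₊=(7.3611,6.9907) cross=52.945; C₋=(5.7971,-6.8959) cross=-52.945
  mode - wants cross < 0 → take C=(5.7971,-6.8959) (cross=-52.945)
ex = (C−B)/|BC| = (0.6327,-0.7744); ey = (0.7744,0.6327)
P = B + -0.95·ex + 1.20·ey = (-0.2017,2.3430)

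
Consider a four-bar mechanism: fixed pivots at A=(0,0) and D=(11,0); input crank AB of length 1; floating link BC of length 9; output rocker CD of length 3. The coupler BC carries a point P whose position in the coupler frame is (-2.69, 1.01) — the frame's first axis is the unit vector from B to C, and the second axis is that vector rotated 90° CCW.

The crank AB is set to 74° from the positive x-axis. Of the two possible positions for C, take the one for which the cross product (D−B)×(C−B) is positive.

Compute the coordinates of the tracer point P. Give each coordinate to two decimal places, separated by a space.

-2.54 1.54

A=(0,0), D=(11.00,0)
B = A + 1.00·(cos74°, sin74°) = (0.2756, 0.9613)
|BD| = 10.7674
circle(B,9.00) ∩ circle(D,3.00): a=8.7271, h=2.1994
  candidates: C₊=(9.1643,2.3728) cross=23.682; C₋=(8.7716,-2.0085) cross=-23.682
  mode + wants cross > 0 → take C=(9.1643,2.3728) (cross=23.682)
ex = (C−B)/|BC| = (0.9876,0.1568); ey = (-0.1568,0.9876)
P = B + -2.69·ex + 1.01·ey = (-2.5395,1.5369)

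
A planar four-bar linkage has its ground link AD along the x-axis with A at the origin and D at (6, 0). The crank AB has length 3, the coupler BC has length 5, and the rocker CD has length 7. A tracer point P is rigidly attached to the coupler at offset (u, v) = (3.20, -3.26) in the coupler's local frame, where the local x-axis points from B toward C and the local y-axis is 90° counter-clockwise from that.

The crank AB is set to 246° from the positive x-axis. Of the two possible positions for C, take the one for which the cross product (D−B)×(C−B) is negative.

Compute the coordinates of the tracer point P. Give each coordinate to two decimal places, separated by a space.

A=(0,0), D=(6.00,0)
B = A + 3.00·(cos246°, sin246°) = (-1.2202, -2.7406)
|BD| = 7.7229
circle(B,5.00) ∩ circle(D,7.00): a=2.3076, h=4.4356
  candidates: C₊=(-0.6369,2.2252) cross=34.256; C₋=(2.5113,-6.0687) cross=-34.256
  mode - wants cross < 0 → take C=(2.5113,-6.0687) (cross=-34.256)
ex = (C−B)/|BC| = (0.7463,-0.6656); ey = (0.6656,0.7463)
P = B + 3.20·ex + -3.26·ey = (-1.0019,-7.3035)

-1.00 -7.30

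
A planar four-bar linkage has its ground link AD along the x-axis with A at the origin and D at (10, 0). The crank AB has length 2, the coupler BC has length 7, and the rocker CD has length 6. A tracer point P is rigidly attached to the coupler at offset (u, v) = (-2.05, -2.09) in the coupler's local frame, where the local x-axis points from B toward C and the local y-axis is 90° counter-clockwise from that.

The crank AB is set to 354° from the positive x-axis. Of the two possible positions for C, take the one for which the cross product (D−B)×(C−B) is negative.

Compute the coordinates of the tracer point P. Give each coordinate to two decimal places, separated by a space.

-0.94 -0.24

A=(0,0), D=(10.00,0)
B = A + 2.00·(cos354°, sin354°) = (1.9890, -0.2091)
|BD| = 8.0137
circle(B,7.00) ∩ circle(D,6.00): a=4.8180, h=5.0781
  candidates: C₊=(6.6729,4.9930) cross=40.694; C₋=(6.9378,-5.1598) cross=-40.694
  mode - wants cross < 0 → take C=(6.9378,-5.1598) (cross=-40.694)
ex = (C−B)/|BC| = (0.7070,-0.7072); ey = (0.7072,0.7070)
P = B + -2.05·ex + -2.09·ey = (-0.9384,-0.2368)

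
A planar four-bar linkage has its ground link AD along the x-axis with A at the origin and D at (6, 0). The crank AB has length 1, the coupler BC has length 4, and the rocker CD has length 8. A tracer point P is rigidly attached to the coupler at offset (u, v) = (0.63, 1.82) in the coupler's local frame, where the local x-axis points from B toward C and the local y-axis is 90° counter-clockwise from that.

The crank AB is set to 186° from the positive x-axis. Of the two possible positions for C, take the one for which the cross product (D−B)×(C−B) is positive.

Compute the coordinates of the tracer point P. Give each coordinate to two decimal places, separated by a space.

-2.81 0.53

A=(0,0), D=(6.00,0)
B = A + 1.00·(cos186°, sin186°) = (-0.9945, -0.1045)
|BD| = 6.9953
circle(B,4.00) ∩ circle(D,8.00): a=0.0668, h=3.9994
  candidates: C₊=(-0.9875,3.8955) cross=27.977; C₋=(-0.8680,-4.1025) cross=-27.977
  mode + wants cross > 0 → take C=(-0.9875,3.8955) (cross=27.977)
ex = (C−B)/|BC| = (0.0018,1.0000); ey = (-1.0000,0.0018)
P = B + 0.63·ex + 1.82·ey = (-2.8134,0.5287)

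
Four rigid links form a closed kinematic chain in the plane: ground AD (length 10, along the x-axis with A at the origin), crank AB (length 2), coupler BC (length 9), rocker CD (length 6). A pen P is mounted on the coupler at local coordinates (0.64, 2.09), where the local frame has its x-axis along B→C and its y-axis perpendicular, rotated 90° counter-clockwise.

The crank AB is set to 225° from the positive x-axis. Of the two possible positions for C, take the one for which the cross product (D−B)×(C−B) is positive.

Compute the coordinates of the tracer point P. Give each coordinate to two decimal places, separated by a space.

A=(0,0), D=(10.00,0)
B = A + 2.00·(cos225°, sin225°) = (-1.4142, -1.4142)
|BD| = 11.5015
circle(B,9.00) ∩ circle(D,6.00): a=7.7070, h=4.6478
  candidates: C₊=(5.6628,4.1460) cross=53.457; C₋=(6.8058,-5.0791) cross=-53.457
  mode + wants cross > 0 → take C=(5.6628,4.1460) (cross=53.457)
ex = (C−B)/|BC| = (0.7863,0.6178); ey = (-0.6178,0.7863)
P = B + 0.64·ex + 2.09·ey = (-2.2022,0.6246)

-2.20 0.62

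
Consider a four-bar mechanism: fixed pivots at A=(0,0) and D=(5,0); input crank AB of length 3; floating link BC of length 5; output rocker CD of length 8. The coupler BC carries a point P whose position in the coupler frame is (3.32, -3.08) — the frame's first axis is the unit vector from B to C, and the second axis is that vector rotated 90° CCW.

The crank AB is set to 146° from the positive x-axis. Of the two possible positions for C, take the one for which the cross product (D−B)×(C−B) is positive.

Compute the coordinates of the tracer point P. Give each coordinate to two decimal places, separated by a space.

A=(0,0), D=(5.00,0)
B = A + 3.00·(cos146°, sin146°) = (-2.4871, 1.6776)
|BD| = 7.6728
circle(B,5.00) ∩ circle(D,8.00): a=1.2949, h=4.8294
  candidates: C₊=(-0.1676,6.1070) cross=37.055; C₋=(-2.2794,-3.3181) cross=-37.055
  mode + wants cross > 0 → take C=(-0.1676,6.1070) (cross=37.055)
ex = (C−B)/|BC| = (0.4639,0.8859); ey = (-0.8859,0.4639)
P = B + 3.32·ex + -3.08·ey = (1.7816,3.1899)

1.78 3.19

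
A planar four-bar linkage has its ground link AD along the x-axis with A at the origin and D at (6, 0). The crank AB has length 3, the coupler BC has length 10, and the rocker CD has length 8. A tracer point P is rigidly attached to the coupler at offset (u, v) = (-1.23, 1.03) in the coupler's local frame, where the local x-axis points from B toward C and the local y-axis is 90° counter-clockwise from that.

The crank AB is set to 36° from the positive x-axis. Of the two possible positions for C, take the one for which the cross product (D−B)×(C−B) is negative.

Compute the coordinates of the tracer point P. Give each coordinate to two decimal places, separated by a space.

3.12 3.21

A=(0,0), D=(6.00,0)
B = A + 3.00·(cos36°, sin36°) = (2.4271, 1.7634)
|BD| = 3.9844
circle(B,10.00) ∩ circle(D,8.00): a=6.5098, h=7.5909
  candidates: C₊=(11.6241,5.6894) cross=30.245; C₋=(4.9052,-7.9247) cross=-30.245
  mode - wants cross < 0 → take C=(4.9052,-7.9247) (cross=-30.245)
ex = (C−B)/|BC| = (0.2478,-0.9688); ey = (0.9688,0.2478)
P = B + -1.23·ex + 1.03·ey = (3.1201,3.2102)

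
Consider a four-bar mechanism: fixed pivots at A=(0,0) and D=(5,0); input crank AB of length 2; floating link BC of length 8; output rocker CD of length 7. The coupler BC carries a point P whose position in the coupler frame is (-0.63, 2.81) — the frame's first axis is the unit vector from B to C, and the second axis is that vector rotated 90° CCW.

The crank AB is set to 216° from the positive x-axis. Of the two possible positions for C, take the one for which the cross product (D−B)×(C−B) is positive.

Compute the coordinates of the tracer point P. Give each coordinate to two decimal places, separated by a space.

-4.44 -0.61

A=(0,0), D=(5.00,0)
B = A + 2.00·(cos216°, sin216°) = (-1.6180, -1.1756)
|BD| = 6.7216
circle(B,8.00) ∩ circle(D,7.00): a=4.4766, h=6.6302
  candidates: C₊=(1.6300,6.1354) cross=44.566; C₋=(3.9492,-6.9207) cross=-44.566
  mode + wants cross > 0 → take C=(1.6300,6.1354) (cross=44.566)
ex = (C−B)/|BC| = (0.4060,0.9139); ey = (-0.9139,0.4060)
P = B + -0.63·ex + 2.81·ey = (-4.4418,-0.6104)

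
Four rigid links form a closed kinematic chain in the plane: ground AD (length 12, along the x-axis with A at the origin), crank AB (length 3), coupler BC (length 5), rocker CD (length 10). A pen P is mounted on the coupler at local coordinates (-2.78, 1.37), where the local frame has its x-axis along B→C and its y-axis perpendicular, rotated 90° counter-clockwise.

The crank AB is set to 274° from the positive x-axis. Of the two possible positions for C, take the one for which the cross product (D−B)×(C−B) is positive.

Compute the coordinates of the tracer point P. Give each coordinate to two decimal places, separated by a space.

A=(0,0), D=(12.00,0)
B = A + 3.00·(cos274°, sin274°) = (0.2093, -2.9927)
|BD| = 12.1646
circle(B,5.00) ∩ circle(D,10.00): a=2.9996, h=4.0003
  candidates: C₊=(2.1325,1.6226) cross=48.662; C₋=(4.1008,-6.1321) cross=-48.662
  mode + wants cross > 0 → take C=(2.1325,1.6226) (cross=48.662)
ex = (C−B)/|BC| = (0.3847,0.9231); ey = (-0.9231,0.3847)
P = B + -2.78·ex + 1.37·ey = (-2.1247,-5.0318)

-2.12 -5.03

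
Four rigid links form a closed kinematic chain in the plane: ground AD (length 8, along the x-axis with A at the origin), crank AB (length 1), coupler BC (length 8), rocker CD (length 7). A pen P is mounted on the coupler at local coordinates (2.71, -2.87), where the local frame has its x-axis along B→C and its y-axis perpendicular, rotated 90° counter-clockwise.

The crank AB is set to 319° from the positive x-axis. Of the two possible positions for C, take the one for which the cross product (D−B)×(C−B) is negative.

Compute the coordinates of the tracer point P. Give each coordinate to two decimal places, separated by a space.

A=(0,0), D=(8.00,0)
B = A + 1.00·(cos319°, sin319°) = (0.7547, -0.6561)
|BD| = 7.2749
circle(B,8.00) ∩ circle(D,7.00): a=4.6684, h=6.4966
  candidates: C₊=(4.8182,6.2351) cross=47.262; C₋=(5.9900,-6.7052) cross=-47.262
  mode - wants cross < 0 → take C=(5.9900,-6.7052) (cross=-47.262)
ex = (C−B)/|BC| = (0.6544,-0.7561); ey = (0.7561,0.6544)
P = B + 2.71·ex + -2.87·ey = (0.3580,-4.5834)

0.36 -4.58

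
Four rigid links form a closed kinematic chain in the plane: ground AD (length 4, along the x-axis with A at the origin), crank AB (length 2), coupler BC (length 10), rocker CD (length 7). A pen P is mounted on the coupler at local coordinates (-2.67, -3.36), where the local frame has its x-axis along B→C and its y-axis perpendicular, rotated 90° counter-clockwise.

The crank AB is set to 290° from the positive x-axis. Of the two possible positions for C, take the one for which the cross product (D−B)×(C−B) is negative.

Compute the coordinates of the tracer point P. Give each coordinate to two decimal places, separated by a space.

-2.05 -5.18

A=(0,0), D=(4.00,0)
B = A + 2.00·(cos290°, sin290°) = (0.6840, -1.8794)
|BD| = 3.8115
circle(B,10.00) ∩ circle(D,7.00): a=8.5960, h=5.1097
  candidates: C₊=(5.6429,6.8045) cross=19.476; C₋=(10.6819,-2.0862) cross=-19.476
  mode - wants cross < 0 → take C=(10.6819,-2.0862) (cross=-19.476)
ex = (C−B)/|BC| = (0.9998,-0.0207); ey = (0.0207,0.9998)
P = B + -2.67·ex + -3.36·ey = (-2.0549,-5.1834)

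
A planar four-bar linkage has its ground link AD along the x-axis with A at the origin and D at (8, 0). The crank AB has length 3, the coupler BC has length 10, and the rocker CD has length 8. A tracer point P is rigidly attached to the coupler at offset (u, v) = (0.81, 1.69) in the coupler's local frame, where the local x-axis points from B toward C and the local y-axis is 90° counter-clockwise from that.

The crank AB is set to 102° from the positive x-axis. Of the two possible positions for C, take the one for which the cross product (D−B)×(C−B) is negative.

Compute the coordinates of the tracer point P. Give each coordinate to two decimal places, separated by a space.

1.25 2.82

A=(0,0), D=(8.00,0)
B = A + 3.00·(cos102°, sin102°) = (-0.6237, 2.9344)
|BD| = 9.1093
circle(B,10.00) ∩ circle(D,8.00): a=6.5307, h=7.5730
  candidates: C₊=(7.9983,8.0000) cross=68.985; C₋=(3.1193,-6.3386) cross=-68.985
  mode - wants cross < 0 → take C=(3.1193,-6.3386) (cross=-68.985)
ex = (C−B)/|BC| = (0.3743,-0.9273); ey = (0.9273,0.3743)
P = B + 0.81·ex + 1.69·ey = (1.2466,2.8159)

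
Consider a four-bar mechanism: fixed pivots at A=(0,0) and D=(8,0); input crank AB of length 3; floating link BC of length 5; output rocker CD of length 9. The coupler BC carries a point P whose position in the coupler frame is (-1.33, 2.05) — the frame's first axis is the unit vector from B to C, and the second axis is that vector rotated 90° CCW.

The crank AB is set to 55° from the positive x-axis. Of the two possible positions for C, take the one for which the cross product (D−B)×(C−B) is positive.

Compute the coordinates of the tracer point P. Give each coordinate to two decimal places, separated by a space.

A=(0,0), D=(8.00,0)
B = A + 3.00·(cos55°, sin55°) = (1.7207, 2.4575)
|BD| = 6.7430
circle(B,5.00) ∩ circle(D,9.00): a=-0.7809, h=4.9386
  candidates: C₊=(2.7934,7.3410) cross=33.301; C₋=(-0.8064,-1.8569) cross=-33.301
  mode + wants cross > 0 → take C=(2.7934,7.3410) (cross=33.301)
ex = (C−B)/|BC| = (0.2145,0.9767); ey = (-0.9767,0.2145)
P = B + -1.33·ex + 2.05·ey = (-0.5669,1.5982)

-0.57 1.60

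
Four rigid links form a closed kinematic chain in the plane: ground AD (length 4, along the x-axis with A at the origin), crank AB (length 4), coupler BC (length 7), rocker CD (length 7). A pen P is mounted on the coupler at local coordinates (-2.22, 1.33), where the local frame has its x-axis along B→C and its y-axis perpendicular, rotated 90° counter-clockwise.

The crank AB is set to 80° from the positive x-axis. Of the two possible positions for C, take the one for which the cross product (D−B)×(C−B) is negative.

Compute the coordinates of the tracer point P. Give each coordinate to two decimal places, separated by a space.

A=(0,0), D=(4.00,0)
B = A + 4.00·(cos80°, sin80°) = (0.6946, 3.9392)
|BD| = 5.1423
circle(B,7.00) ∩ circle(D,7.00): a=2.5712, h=6.5107
  candidates: C₊=(7.3348,6.1546) cross=33.480; C₋=(-2.6402,-2.2154) cross=-33.480
  mode - wants cross < 0 → take C=(-2.6402,-2.2154) (cross=-33.480)
ex = (C−B)/|BC| = (-0.4764,-0.8792); ey = (0.8792,-0.4764)
P = B + -2.22·ex + 1.33·ey = (2.9216,5.2575)

2.92 5.26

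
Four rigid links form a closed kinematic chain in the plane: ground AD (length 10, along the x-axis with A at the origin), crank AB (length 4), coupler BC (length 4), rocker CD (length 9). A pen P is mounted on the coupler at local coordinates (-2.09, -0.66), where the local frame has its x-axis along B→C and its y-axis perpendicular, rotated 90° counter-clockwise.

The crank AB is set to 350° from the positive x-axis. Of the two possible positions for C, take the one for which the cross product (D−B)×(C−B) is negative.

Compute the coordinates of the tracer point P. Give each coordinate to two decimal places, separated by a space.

A=(0,0), D=(10.00,0)
B = A + 4.00·(cos350°, sin350°) = (3.9392, -0.6946)
|BD| = 6.1004
circle(B,4.00) ∩ circle(D,9.00): a=-2.2773, h=3.2885
  candidates: C₊=(1.3024,2.3132) cross=20.061; C₋=(2.0512,-4.2210) cross=-20.061
  mode - wants cross < 0 → take C=(2.0512,-4.2210) (cross=-20.061)
ex = (C−B)/|BC| = (-0.4720,-0.8816); ey = (0.8816,-0.4720)
P = B + -2.09·ex + -0.66·ey = (4.3439,1.4595)

4.34 1.46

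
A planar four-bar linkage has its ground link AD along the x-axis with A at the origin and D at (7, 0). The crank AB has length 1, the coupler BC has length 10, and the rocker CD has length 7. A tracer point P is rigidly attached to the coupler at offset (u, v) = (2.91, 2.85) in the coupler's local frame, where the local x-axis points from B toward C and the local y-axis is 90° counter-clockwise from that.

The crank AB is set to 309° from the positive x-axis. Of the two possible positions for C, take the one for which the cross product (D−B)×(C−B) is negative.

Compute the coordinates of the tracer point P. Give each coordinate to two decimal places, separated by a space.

A=(0,0), D=(7.00,0)
B = A + 1.00·(cos309°, sin309°) = (0.6293, -0.7771)
|BD| = 6.4179
circle(B,10.00) ∩ circle(D,7.00): a=7.1822, h=6.9581
  candidates: C₊=(6.9161,6.9995) cross=44.657; C₋=(8.6012,-6.8144) cross=-44.657
  mode - wants cross < 0 → take C=(8.6012,-6.8144) (cross=-44.657)
ex = (C−B)/|BC| = (0.7972,-0.6037); ey = (0.6037,0.7972)
P = B + 2.91·ex + 2.85·ey = (4.6698,-0.2620)

4.67 -0.26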